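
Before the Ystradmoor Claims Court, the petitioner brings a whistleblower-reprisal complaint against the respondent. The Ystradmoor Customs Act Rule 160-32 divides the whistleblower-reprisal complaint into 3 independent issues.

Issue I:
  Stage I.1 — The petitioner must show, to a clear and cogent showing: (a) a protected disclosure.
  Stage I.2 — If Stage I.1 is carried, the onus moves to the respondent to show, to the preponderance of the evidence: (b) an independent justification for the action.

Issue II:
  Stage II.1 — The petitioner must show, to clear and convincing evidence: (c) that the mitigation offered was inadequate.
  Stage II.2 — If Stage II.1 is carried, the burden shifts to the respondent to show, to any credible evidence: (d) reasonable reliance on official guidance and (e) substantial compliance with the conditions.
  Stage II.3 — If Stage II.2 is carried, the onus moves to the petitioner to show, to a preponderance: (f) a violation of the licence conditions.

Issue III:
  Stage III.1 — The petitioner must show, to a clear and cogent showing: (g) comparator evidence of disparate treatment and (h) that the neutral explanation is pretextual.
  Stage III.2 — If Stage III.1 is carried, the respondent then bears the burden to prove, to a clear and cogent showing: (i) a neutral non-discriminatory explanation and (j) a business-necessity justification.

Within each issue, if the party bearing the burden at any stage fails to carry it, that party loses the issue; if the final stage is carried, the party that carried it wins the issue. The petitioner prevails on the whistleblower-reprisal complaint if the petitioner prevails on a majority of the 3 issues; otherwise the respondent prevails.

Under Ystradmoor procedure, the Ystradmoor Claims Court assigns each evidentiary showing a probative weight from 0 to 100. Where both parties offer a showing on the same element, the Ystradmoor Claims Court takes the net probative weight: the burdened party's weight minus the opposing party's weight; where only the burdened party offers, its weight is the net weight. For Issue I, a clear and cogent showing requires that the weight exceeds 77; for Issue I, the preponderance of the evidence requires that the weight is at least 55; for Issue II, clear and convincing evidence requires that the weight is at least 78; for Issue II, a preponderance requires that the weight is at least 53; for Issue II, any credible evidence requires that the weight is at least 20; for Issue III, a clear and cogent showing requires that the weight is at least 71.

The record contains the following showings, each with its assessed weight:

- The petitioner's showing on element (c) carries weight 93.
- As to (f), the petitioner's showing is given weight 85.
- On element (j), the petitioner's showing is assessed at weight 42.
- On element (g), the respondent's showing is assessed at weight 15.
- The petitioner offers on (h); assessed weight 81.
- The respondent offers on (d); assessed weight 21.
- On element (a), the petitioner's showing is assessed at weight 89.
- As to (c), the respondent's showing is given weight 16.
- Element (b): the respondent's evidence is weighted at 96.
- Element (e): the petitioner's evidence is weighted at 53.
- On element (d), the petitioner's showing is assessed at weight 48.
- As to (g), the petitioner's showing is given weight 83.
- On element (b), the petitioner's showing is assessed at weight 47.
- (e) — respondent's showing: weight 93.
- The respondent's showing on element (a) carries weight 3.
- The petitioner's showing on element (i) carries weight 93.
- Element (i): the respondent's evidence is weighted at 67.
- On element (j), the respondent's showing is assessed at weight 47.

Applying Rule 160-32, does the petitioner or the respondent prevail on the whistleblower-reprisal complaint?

respondent

— Issue I —
Stage I.1 (petitioner, a clear and cogent showing, weight exceeds 77): (a) net 89−3=86 > 77 — meets.
  All elements met. The burden passes to the respondent.
Stage I.2 (respondent, the preponderance of the evidence, weight is at least 55): (b) net 96−47=49 < 55 — fails.
  Stage I.2 not carried; the respondent fails its burden.
So the petitioner prevails on this issue.
— Issue II —
Stage II.1 — burden on petitioner; standard: clear and convincing evidence (weight is at least 78).
    (c): 93 − 16 = 77 < 78 [not met]
  Not every element is met, so the petitioner fails to carry Stage II.1.
The respondent prevails on this issue.
— Issue III —
Stage III.1 — burden on petitioner; standard: a clear and cogent showing (weight is at least 71).
    (g): 83 − 15 = 68 < 71 [not met]
    (h): 81 ≥ 71 [met]
  Not every element is met, so the petitioner fails to carry Stage III.1.
The analysis ends at Stage III.1; the respondent prevails on this issue.
Per-issue: Issue I → petitioner; Issue II → respondent; Issue III → respondent. The petitioner must prevail on a majority of issues; overall, the respondent prevails.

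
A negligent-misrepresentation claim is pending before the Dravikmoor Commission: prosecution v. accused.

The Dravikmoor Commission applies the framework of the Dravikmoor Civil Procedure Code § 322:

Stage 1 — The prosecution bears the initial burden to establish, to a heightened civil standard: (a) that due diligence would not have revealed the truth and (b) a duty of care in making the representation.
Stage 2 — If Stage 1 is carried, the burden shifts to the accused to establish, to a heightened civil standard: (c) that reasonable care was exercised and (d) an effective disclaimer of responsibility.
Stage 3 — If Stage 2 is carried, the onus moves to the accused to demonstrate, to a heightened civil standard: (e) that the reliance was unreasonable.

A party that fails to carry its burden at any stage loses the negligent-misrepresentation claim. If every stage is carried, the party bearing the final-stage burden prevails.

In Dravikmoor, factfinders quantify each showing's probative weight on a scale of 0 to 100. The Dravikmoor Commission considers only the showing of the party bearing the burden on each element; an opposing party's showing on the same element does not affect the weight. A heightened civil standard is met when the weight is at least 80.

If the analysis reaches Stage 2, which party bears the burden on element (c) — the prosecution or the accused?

Stage 2's rule assigns the burden to the accused (to a heightened civil standard).

accused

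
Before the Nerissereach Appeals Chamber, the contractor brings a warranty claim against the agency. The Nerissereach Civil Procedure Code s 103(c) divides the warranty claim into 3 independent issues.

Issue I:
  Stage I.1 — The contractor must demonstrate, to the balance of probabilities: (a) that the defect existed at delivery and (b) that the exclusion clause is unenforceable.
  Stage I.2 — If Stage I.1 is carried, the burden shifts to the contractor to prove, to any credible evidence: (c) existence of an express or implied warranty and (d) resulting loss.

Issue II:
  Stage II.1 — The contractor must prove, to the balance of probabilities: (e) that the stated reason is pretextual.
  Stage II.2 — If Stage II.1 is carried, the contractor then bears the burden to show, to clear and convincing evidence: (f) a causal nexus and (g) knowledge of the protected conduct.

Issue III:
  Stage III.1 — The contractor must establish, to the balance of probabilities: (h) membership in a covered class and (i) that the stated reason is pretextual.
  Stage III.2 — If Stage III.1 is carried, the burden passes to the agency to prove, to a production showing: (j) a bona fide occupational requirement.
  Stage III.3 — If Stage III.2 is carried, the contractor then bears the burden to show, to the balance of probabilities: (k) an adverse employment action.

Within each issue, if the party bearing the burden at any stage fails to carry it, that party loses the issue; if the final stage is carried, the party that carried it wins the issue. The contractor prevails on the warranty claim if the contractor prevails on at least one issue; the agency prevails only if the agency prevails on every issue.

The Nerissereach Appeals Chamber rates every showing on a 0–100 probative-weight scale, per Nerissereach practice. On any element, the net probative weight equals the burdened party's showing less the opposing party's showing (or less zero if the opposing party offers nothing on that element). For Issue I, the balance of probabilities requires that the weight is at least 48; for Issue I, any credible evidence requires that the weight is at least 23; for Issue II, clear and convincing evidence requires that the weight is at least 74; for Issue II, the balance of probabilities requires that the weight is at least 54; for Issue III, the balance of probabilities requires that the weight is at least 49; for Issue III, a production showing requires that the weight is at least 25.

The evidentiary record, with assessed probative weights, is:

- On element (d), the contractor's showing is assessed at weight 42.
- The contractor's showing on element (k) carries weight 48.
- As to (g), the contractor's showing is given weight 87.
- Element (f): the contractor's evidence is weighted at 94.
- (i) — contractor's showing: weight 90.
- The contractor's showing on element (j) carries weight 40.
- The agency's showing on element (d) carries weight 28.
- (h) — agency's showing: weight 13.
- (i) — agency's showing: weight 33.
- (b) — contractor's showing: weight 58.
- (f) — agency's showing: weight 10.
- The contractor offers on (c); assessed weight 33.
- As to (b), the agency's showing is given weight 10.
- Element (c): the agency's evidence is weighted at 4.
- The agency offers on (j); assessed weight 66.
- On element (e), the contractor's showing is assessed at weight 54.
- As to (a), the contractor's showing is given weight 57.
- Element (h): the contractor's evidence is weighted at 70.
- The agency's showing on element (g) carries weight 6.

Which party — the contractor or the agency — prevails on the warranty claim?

contractor

— Issue I —
At Stage I.1 the contractor must meet the balance of probabilities (weight is at least 48): on (a) the weight is 57, which does reach 48, so (a) meets the standard; on (b) the weight is 58 less the opposing 10 gives net 48, ≥ 48, so (b) meets the standard.
  All elements met. The contractor retains the burden for Stage I.2.
At Stage I.2 the contractor must meet any credible evidence (weight is at least 23): on (c) the weight is 33 less the opposing 4 gives net 29, ≥ 23, so (c) meets the standard; on (d) the weight is 42 less the opposing 28 gives net 14, which does not reach 23, so (d) does not meet the standard.
  Stage I.2 not carried; the contractor fails its burden.
So the agency prevails on this issue.
— Issue II —
Stage II.1 — burden on contractor; standard: the balance of probabilities (weight is at least 54).
    (e): 54 ≥ 54 [met]
  Stage II.1 carried; the burden remains with the contractor.
Stage II.2 — burden on contractor; standard: clear and convincing evidence (weight is at least 74).
    (f): 94 − 10 = 84 ≥ 74 [met]
    (g): 87 − 6 = 81 ≥ 74 [met]
  All elements met at the final stage.
With every stage satisfied, the contractor prevails on this issue.
— Issue III —
Stage III.1 — burden on contractor; standard: the balance of probabilities (weight is at least 49).
    (h): 70 − 13 = 57 ≥ 49 [met]
    (i): 90 − 33 = 57 ≥ 49 [met]
  Stage III.1 is satisfied; the onus moves to the agency.
Stage III.2 — burden on agency; standard: a production showing (weight is at least 25).
    (j): 66 − 40 = 26 ≥ 25 [met]
  Stage III.2 is satisfied; the onus moves to the contractor.
Stage III.3 — burden on contractor; standard: the balance of probabilities (weight is at least 49).
    (k): 48 < 49 [not met]
  Not every element is met, so the contractor fails to carry Stage III.3.
The agency prevails on this issue.
Per-issue: Issue I → agency; Issue II → contractor; Issue III → agency. The contractor must prevail on at least one issue; overall, the contractor prevails.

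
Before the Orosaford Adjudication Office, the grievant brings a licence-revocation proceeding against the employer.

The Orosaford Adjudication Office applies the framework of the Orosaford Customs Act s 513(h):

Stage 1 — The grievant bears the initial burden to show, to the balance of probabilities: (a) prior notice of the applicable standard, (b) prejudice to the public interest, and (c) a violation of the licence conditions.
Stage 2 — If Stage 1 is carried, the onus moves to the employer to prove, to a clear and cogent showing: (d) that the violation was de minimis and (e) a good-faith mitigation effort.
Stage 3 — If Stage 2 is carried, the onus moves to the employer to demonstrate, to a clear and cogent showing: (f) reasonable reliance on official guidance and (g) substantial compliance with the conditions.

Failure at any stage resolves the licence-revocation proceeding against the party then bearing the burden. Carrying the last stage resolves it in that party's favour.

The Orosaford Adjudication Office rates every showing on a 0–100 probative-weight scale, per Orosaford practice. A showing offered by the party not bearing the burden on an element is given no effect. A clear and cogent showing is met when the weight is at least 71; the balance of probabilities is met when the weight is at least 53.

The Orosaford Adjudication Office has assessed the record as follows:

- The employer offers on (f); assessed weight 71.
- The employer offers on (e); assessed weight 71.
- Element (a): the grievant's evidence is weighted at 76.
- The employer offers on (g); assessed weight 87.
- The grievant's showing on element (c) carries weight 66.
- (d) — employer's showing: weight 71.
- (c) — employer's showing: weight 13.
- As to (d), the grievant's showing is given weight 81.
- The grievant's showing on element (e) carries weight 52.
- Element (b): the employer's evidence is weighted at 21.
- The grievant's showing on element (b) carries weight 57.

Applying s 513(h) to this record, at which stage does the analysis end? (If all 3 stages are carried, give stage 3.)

stage 3

At Stage 1 the grievant must meet the balance of probabilities (weight is at least 53): on (a) the weight is 76, which does reach 53, so (a) meets the standard; on (b) the weight is 57 (the employer's 21 is given no effect), which does reach 53, so (b) meets the standard; on (c) the weight is 66 (the employer's 13 is given no effect), which does reach 53, so (c) meets the standard.
  The grievant carries Stage 1; the employer now bears the burden.
At Stage 2 the employer must meet a clear and cogent showing (weight is at least 71): on (d) the weight is 71 (the grievant's 81 is given no effect), which does reach 71, so (d) meets the standard; on (e) the weight is 71 (the grievant's 52 is given no effect), ≥ 71, so (e) meets the standard.
  Stage 2 is satisfied; the employer continues to bear the burden.
At Stage 3 the employer must meet a clear and cogent showing (weight is at least 71): on (f) the weight is 71, ≥ 71, so (f) meets the standard; on (g) the weight is 87, ≥ 71, so (g) meets the standard.
  Stage 3 carried; the final stage is satisfied.
With every stage satisfied, the employer prevails.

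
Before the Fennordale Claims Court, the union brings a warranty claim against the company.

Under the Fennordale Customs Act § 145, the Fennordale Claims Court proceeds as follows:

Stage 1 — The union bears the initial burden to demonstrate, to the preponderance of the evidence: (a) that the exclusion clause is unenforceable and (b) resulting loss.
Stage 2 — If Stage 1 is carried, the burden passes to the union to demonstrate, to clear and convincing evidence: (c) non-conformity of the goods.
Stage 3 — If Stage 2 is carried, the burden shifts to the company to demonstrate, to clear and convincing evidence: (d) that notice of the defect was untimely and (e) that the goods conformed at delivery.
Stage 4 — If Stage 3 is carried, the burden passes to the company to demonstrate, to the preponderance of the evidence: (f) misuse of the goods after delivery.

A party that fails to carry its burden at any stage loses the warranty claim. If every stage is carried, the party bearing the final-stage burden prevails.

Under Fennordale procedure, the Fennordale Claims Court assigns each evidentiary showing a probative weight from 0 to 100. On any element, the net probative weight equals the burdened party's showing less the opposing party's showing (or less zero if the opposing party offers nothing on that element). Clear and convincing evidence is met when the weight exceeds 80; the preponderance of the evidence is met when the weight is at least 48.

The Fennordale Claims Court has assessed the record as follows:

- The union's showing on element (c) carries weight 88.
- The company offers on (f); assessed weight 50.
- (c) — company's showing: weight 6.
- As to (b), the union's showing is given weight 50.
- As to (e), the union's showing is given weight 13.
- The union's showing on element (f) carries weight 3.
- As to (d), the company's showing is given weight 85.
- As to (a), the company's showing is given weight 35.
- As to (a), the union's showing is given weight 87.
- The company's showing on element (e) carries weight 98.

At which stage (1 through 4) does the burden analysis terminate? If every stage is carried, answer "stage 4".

stage 4

Stage 1 (union, the preponderance of the evidence, weight is at least 48): (a) net 87−35=52 ≥ 48 — meets; (b) 50 ≥ 48 — meets.
  Stage 1 carried; the burden remains with the union.
Stage 2 (union, clear and convincing evidence, weight exceeds 80): (c) net 88−6=82 > 80 — meets.
  Stage 2 carried; the burden shifts to the company.
Stage 3 (company, clear and convincing evidence, weight exceeds 80): (d) 85 > 80 — meets; (e) net 98−13=85 > 80 — meets.
  Stage 3 carried; the burden remains with the company.
Stage 4 (company, the preponderance of the evidence, weight is at least 48): (f) net 50−3=47 < 48 — fails.
  Not every element is met, so the company fails to carry Stage 4.
The analysis ends at Stage 4; the union prevails.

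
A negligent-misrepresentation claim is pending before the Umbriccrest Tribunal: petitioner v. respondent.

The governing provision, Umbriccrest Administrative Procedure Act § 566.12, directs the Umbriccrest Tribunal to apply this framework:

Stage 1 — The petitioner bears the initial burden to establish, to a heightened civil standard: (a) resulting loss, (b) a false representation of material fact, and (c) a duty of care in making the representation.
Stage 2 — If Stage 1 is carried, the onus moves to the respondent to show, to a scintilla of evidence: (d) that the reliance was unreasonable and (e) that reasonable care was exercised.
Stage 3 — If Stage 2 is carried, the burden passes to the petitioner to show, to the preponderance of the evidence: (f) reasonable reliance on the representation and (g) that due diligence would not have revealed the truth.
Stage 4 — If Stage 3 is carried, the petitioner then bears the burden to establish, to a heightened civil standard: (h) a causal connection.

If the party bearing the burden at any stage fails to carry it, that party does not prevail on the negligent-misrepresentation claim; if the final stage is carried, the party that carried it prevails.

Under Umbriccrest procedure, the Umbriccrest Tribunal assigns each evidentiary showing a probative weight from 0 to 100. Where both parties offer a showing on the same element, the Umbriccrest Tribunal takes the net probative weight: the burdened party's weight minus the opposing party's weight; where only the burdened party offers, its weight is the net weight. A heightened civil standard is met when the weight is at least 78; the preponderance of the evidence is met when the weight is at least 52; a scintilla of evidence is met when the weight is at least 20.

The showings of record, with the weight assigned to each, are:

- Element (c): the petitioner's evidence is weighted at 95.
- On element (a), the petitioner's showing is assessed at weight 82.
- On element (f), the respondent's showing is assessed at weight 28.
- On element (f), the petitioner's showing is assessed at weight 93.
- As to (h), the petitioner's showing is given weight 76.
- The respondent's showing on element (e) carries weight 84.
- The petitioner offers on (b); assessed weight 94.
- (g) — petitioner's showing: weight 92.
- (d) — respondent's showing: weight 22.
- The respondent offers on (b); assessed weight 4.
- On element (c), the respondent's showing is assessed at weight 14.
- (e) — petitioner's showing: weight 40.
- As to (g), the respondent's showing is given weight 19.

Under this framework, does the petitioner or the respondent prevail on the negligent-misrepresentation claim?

respondent

Stage 1 — burden on petitioner; standard: a heightened civil standard (weight is at least 78).
    (a): 82 ≥ 78 [met]
    (b): 94 − 4 = 90 ≥ 78 [met]
    (c): 95 − 14 = 81 ≥ 78 [met]
  All elements met. The burden passes to the respondent.
Stage 2 — burden on respondent; standard: a scintilla of evidence (weight is at least 20).
    (d): 22 ≥ 20 [met]
    (e): 84 − 40 = 44 ≥ 20 [met]
  Stage 2 is satisfied; the onus moves to the petitioner.
Stage 3 — burden on petitioner; standard: the preponderance of the evidence (weight is at least 52).
    (f): 93 − 28 = 65 ≥ 52 [met]
    (g): 92 − 19 = 73 ≥ 52 [met]
  All elements met. The petitioner retains the burden for Stage 4.
Stage 4 — burden on petitioner; standard: a heightened civil standard (weight is at least 78).
    (h): 76 < 78 [not met]
  Not every element is met, so the petitioner fails to carry Stage 4.
So the respondent prevails.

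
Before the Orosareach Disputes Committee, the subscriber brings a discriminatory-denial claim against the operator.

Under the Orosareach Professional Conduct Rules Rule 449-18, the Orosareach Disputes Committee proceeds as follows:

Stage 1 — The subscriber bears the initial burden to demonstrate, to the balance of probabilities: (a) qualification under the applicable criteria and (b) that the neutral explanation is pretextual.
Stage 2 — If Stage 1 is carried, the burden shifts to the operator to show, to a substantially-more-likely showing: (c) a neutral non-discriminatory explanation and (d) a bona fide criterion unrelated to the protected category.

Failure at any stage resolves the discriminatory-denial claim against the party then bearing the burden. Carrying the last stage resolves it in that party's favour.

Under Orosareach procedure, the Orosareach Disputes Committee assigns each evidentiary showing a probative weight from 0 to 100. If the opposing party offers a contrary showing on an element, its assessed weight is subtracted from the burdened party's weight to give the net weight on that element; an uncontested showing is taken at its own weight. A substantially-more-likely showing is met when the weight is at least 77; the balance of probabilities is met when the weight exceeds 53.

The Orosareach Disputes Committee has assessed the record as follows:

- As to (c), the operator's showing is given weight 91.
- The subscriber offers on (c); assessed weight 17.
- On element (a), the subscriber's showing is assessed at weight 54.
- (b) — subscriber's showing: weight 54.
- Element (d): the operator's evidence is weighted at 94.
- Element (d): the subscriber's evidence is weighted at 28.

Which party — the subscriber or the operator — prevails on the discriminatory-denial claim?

Stage 1 — burden on subscriber; standard: the balance of probabilities (weight exceeds 53).
    (a): 54 > 53 [met]
    (b): 54 > 53 [met]
  The subscriber carries Stage 1; the operator now bears the burden.
Stage 2 — burden on operator; standard: a substantially-more-likely showing (weight is at least 77).
    (c): 91 − 17 = 74 < 77 [not met]
    (d): 94 − 28 = 66 < 77 [not met]
  Not every element is met, so the operator fails to carry Stage 2.
The analysis ends at Stage 2; the subscriber prevails.

subscriber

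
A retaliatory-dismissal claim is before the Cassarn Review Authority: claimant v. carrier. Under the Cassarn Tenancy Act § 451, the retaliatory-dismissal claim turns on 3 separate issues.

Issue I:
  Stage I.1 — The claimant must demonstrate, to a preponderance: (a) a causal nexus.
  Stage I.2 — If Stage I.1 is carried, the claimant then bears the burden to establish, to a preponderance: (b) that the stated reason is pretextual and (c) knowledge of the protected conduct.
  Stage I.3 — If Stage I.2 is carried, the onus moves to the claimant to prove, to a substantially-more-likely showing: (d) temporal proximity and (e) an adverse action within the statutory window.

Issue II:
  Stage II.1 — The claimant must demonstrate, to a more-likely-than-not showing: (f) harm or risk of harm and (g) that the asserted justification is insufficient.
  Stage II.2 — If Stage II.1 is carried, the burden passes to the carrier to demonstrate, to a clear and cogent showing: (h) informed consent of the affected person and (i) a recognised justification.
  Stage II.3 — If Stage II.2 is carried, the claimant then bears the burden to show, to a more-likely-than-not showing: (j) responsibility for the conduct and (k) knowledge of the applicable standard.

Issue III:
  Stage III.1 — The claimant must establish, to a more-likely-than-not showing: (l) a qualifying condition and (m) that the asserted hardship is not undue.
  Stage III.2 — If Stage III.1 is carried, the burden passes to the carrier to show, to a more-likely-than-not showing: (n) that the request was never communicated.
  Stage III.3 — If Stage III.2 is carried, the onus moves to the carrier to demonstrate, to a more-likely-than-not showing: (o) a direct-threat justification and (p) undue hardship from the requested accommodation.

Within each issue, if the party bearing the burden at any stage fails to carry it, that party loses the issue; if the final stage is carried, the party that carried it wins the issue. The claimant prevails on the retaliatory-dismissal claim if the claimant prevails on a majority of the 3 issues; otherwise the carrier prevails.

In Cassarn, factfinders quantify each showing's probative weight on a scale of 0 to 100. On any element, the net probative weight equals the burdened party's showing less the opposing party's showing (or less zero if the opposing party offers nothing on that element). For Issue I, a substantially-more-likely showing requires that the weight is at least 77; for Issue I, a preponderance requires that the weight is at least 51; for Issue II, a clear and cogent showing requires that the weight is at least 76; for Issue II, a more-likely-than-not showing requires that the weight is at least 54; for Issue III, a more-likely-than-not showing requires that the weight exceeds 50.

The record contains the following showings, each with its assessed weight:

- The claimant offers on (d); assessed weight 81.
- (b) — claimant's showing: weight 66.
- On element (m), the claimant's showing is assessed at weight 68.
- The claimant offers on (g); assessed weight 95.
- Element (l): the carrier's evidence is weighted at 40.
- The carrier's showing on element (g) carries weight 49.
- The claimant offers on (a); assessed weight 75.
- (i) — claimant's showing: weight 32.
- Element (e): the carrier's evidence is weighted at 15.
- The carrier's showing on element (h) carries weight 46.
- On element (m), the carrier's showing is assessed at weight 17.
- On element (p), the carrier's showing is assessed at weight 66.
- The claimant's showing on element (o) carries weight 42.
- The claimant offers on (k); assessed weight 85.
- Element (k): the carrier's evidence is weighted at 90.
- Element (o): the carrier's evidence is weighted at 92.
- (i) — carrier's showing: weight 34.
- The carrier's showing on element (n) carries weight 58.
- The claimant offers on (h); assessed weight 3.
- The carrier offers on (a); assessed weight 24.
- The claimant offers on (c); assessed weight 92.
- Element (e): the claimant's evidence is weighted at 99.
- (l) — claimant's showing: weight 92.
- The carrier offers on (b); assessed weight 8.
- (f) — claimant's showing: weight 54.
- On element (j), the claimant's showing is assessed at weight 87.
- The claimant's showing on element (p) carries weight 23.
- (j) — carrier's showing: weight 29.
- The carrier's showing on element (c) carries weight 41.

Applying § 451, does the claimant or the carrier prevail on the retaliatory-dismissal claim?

— Issue I —
Stage I.1 — burden on claimant; standard: a preponderance (weight is at least 51).
    (a): 75 − 24 = 51 ≥ 51 [met]
  Stage I.1 is satisfied; the claimant continues to bear the burden.
Stage I.2 — burden on claimant; standard: a preponderance (weight is at least 51).
    (b): 66 − 8 = 58 ≥ 51 [met]
    (c): 92 − 41 = 51 ≥ 51 [met]
  Stage I.2 carried; the burden remains with the claimant.
Stage I.3 — burden on claimant; standard: a substantially-more-likely showing (weight is at least 77).
    (d): 81 ≥ 77 [met]
    (e): 99 − 15 = 84 ≥ 77 [met]
  The claimant carries the last stage.
With every stage satisfied, the claimant prevails on this issue.
— Issue II —
At Stage II.1 the claimant must meet a more-likely-than-not showing (weight is at least 54): on (f) the weight is 54, which does reach 54, so (f) meets the standard; on (g) the weight is 95 less the opposing 49 gives net 46, which does not reach 54, so (g) does not meet the standard.
  Not every element is met, so the claimant fails to carry Stage II.1.
So the carrier prevails on this issue.
— Issue III —
At Stage III.1 the claimant must meet a more-likely-than-not showing (weight exceeds 50): on (l) the weight is 92 less the opposing 40 gives net 52, which does exceed 50, so (l) meets the standard; on (m) the weight is 68 less the opposing 17 gives net 51, > 50, so (m) meets the standard.
  The claimant carries Stage III.1; the carrier now bears the burden.
At Stage III.2 the carrier must meet a more-likely-than-not showing (weight exceeds 50): on (n) the weight is 58, which does exceed 50, so (n) meets the standard.
  Stage III.2 carried; the burden remains with the carrier.
At Stage III.3 the carrier must meet a more-likely-than-not showing (weight exceeds 50): on (o) the weight is 92 less the opposing 42 gives net 50, which does not exceed 50, so (o) does not meet the standard; on (p) the weight is 66 less the opposing 23 gives net 43, which does not exceed 50, so (p) does not meet the standard.
  Not every element is met, so the carrier fails to carry Stage III.3.
The claimant prevails on this issue.
Per-issue: Issue I → claimant; Issue II → carrier; Issue III → claimant. The claimant must prevail on a majority of issues; overall, the claimant prevails.

claimant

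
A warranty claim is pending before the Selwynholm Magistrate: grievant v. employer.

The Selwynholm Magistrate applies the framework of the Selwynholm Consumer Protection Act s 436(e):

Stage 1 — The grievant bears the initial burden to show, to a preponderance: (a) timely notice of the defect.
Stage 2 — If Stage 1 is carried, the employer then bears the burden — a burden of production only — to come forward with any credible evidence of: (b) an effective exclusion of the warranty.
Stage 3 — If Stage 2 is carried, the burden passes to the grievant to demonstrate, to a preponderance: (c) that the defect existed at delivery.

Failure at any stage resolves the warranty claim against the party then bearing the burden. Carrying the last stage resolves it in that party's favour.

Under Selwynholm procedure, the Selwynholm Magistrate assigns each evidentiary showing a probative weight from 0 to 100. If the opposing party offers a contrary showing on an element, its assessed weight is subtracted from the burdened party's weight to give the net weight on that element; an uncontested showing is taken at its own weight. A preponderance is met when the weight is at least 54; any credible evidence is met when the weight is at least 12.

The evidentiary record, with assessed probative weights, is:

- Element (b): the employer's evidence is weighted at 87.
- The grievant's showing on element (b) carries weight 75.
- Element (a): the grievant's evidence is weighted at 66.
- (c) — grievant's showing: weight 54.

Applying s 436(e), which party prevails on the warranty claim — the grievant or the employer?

Stage 1 (grievant, a preponderance, weight is at least 54): (a) 66 ≥ 54 — meets.
  All elements met. The burden passes to the employer.
Stage 2 (employer, any credible evidence, weight is at least 12): (b) net 87−75=12 ≥ 12 — meets.
  All elements met. The burden passes to the grievant.
Stage 3 (grievant, a preponderance, weight is at least 54): (c) 54 ≥ 54 — meets.
  All elements met at the final stage.
With every stage satisfied, the grievant prevails.

grievant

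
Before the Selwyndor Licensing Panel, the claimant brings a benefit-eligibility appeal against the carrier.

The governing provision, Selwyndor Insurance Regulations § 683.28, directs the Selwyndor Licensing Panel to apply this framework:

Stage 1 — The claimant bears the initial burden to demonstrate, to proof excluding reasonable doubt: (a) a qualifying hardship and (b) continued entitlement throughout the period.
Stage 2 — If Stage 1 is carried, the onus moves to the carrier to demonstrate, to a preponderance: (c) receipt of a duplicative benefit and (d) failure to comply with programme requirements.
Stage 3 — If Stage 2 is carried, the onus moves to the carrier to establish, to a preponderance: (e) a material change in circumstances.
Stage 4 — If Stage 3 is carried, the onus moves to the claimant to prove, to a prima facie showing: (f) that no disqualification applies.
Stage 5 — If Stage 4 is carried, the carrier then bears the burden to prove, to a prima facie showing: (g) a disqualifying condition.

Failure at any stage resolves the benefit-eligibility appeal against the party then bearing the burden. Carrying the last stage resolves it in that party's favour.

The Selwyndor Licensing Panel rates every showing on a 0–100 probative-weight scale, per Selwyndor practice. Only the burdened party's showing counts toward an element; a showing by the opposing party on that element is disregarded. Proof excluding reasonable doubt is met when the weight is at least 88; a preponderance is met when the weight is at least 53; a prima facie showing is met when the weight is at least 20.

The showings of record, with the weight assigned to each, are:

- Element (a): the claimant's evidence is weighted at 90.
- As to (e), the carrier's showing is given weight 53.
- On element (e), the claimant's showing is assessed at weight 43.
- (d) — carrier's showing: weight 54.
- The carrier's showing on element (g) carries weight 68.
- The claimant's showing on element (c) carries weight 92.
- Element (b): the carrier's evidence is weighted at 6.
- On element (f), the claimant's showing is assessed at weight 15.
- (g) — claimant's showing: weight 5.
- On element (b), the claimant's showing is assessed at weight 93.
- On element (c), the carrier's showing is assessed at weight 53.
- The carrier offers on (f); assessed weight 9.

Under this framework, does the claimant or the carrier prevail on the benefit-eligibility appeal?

At Stage 1 the claimant must meet proof excluding reasonable doubt (weight is at least 88): on (a) the weight is 90, ≥ 88, so (a) meets the standard; on (b) the weight is 93 (the carrier's 6 is given no effect), ≥ 88, so (b) meets the standard.
  All elements met. The burden passes to the carrier.
At Stage 2 the carrier must meet a preponderance (weight is at least 53): on (c) the weight is 53 (the claimant's 92 is given no effect), ≥ 53, so (c) meets the standard; on (d) the weight is 54, ≥ 53, so (d) meets the standard.
  All elements met. The carrier retains the burden for Stage 3.
At Stage 3 the carrier must meet a preponderance (weight is at least 53): on (e) the weight is 53 (the claimant's 43 is given no effect), which does reach 53, so (e) meets the standard.
  The carrier carries Stage 3; the claimant now bears the burden.
At Stage 4 the claimant must meet a prima facie showing (weight is at least 20): on (f) the weight is 15 (the carrier's 9 is given no effect), which does not reach 20, so (f) does not meet the standard.
  The claimant does not carry Stage 4.
So the carrier prevails.

carrier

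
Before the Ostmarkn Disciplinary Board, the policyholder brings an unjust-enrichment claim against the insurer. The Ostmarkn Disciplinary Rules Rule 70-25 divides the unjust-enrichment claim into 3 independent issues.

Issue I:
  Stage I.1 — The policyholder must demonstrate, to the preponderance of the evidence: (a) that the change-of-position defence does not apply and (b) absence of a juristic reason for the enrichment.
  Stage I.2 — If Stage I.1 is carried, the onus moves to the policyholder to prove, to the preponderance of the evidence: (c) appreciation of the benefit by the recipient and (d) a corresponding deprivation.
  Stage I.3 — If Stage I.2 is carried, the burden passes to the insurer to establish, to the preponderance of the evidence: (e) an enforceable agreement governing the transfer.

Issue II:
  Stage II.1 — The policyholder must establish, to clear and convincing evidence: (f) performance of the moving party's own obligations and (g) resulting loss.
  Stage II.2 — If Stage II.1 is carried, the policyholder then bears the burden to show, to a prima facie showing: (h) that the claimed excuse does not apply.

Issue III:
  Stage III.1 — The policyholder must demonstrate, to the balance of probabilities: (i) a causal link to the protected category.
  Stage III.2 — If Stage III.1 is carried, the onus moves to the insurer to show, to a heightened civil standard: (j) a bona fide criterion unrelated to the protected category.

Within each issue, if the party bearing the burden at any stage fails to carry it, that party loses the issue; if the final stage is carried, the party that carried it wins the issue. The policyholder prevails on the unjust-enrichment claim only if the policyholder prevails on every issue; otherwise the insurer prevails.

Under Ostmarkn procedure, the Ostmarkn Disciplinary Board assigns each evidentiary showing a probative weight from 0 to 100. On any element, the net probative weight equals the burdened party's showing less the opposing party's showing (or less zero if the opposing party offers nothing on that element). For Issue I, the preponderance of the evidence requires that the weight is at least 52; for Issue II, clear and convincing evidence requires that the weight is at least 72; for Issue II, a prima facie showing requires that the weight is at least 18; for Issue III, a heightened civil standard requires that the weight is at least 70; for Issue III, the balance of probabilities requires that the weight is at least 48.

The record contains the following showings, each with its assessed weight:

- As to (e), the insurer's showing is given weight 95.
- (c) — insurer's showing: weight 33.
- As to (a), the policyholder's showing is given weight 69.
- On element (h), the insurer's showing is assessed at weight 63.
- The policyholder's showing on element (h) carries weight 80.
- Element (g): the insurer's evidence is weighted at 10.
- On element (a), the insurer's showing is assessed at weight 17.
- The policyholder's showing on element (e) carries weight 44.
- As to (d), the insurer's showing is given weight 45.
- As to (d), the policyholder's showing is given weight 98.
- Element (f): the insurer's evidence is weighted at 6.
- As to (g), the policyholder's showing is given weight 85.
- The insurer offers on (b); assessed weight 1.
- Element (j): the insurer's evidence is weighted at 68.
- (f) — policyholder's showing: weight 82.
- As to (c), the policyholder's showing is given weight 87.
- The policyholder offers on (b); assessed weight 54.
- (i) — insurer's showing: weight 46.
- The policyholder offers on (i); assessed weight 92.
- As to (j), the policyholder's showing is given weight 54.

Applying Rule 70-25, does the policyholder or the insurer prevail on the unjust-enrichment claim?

— Issue I —
Stage I.1 (policyholder, the preponderance of the evidence, weight is at least 52): (a) net 69−17=52 ≥ 52 — meets; (b) net 54−1=53 ≥ 52 — meets.
  Stage I.1 carried; the burden remains with the policyholder.
Stage I.2 (policyholder, the preponderance of the evidence, weight is at least 52): (c) net 87−33=54 ≥ 52 — meets; (d) net 98−45=53 ≥ 52 — meets.
  All elements met. The burden passes to the insurer.
Stage I.3 (insurer, the preponderance of the evidence, weight is at least 52): (e) net 95−44=51 < 52 — fails.
  The insurer does not carry Stage I.3.
So the policyholder prevails on this issue.
— Issue II —
Stage II.1 — burden on policyholder; standard: clear and convincing evidence (weight is at least 72).
    (f): 82 − 6 = 76 ≥ 72 [met]
    (g): 85 − 10 = 75 ≥ 72 [met]
  Stage II.1 carried; the burden remains with the policyholder.
Stage II.2 — burden on policyholder; standard: a prima facie showing (weight is at least 18).
    (h): 80 − 63 = 17 < 18 [not met]
  Not every element is met, so the policyholder fails to carry Stage II.2.
The analysis ends at Stage II.2; the insurer prevails on this issue.
— Issue III —
Stage III.1 (policyholder, the balance of probabilities, weight is at least 48): (i) net 92−46=46 < 48 — fails.
  Not every element is met, so the policyholder fails to carry Stage III.1.
The analysis ends at Stage III.1; the insurer prevails on this issue.
Per-issue: Issue I → policyholder; Issue II → insurer; Issue III → insurer. The policyholder must prevail on every issue; overall, the insurer prevails.

insurer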